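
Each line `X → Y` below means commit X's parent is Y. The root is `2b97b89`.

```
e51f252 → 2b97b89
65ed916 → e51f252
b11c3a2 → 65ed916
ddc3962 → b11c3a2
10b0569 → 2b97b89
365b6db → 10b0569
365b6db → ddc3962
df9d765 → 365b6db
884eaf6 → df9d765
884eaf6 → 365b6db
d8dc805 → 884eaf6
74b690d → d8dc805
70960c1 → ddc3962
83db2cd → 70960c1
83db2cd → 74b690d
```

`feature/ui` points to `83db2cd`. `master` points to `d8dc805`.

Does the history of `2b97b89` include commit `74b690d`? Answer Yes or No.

Ancestors of 2b97b89: {2b97b89}.
74b690d is not in that set, so it is not an ancestor of 2b97b89.

No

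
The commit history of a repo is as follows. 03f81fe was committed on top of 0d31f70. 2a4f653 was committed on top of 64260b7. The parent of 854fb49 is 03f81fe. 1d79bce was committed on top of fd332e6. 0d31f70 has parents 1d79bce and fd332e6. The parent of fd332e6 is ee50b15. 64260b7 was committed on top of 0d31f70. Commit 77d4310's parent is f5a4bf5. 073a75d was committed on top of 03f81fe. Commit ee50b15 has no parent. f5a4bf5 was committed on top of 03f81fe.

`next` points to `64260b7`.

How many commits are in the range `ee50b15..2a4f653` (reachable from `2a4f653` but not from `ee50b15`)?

Reachable from 2a4f653: {0d31f70, 1d79bce, 2a4f653, 64260b7, ee50b15, fd332e6}.
Reachable from ee50b15: {ee50b15}.
In 2a4f653's history but not ee50b15's: {0d31f70, 1d79bce, 2a4f653, 64260b7, fd332e6} — 5 commits.

5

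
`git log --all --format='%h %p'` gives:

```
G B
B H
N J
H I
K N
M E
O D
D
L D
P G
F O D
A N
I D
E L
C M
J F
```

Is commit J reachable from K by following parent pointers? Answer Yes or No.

Ancestors of K (commits reachable by following parents): {D, F, J, K, N, O}.
J is in that set, so it is an ancestor of K.

Yes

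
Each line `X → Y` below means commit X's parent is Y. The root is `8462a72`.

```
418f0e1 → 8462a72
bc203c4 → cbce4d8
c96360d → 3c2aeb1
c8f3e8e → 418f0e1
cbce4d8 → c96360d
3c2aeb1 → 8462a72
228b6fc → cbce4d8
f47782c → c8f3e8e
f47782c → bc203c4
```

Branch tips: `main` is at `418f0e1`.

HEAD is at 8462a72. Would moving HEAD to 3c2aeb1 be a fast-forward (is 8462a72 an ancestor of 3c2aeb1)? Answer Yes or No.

A fast-forward from 8462a72 to 3c2aeb1 is possible iff 8462a72 is an ancestor of 3c2aeb1.
Ancestors of 3c2aeb1: {3c2aeb1, 8462a72}.
8462a72 is among them, so fast-forward is possible.

Yes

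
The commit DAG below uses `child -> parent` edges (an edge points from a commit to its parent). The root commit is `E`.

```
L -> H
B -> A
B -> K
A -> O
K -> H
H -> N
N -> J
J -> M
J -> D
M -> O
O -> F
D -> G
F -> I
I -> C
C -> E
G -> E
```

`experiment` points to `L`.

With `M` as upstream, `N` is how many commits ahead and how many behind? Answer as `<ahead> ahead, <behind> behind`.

Reachable from N: {C, D, E, F, G, I, J, M, N, O}.
Reachable from M: {C, E, F, I, M, O}.
Only in N's history (ahead): {D, G, J, N} — 4.
Only in M's history (behind): {} — 0.

4 ahead, 0 behind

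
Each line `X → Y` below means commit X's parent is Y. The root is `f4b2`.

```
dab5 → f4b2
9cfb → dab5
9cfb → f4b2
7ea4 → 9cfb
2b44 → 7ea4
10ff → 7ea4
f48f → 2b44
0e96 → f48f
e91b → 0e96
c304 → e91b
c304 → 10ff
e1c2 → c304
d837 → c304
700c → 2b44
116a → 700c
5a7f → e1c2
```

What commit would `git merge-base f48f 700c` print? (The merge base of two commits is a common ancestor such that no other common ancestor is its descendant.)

2b44

Ancestors of f48f: {2b44, 7ea4, 9cfb, dab5, f48f, f4b2}.
Ancestors of 700c: {2b44, 700c, 7ea4, 9cfb, dab5, f4b2}.
Common ancestors: {2b44, 7ea4, 9cfb, dab5, f4b2}.
Among these, 2b44 is not an ancestor of any other common ancestor — it is the merge base.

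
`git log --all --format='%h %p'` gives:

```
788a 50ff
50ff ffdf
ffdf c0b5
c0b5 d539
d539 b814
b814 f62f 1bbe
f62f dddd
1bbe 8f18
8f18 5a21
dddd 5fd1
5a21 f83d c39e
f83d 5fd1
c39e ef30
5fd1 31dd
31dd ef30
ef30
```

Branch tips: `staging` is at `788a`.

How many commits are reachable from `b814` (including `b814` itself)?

Walking parent pointers from b814: reachable set = {1bbe, 31dd, 5a21, 5fd1, 8f18, b814, c39e, dddd, ef30, f62f, f83d}.
That is 11 commits.

11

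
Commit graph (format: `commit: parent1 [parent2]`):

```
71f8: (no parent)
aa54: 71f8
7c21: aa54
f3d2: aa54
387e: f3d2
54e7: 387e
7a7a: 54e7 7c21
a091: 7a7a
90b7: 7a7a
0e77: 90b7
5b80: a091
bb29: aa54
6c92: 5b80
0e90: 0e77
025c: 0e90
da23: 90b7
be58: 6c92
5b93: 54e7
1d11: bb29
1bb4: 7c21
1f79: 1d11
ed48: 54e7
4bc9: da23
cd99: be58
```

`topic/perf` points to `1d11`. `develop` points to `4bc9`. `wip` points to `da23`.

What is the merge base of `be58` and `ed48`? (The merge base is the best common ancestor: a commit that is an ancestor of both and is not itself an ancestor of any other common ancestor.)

54e7

Ancestors of be58: {387e, 54e7, 5b80, 6c92, 71f8, 7a7a, 7c21, a091, aa54, be58, f3d2}.
Ancestors of ed48: {387e, 54e7, 71f8, aa54, ed48, f3d2}.
Common ancestors: {387e, 54e7, 71f8, aa54, f3d2}.
Among these, 54e7 is not an ancestor of any other common ancestor — it is the merge base.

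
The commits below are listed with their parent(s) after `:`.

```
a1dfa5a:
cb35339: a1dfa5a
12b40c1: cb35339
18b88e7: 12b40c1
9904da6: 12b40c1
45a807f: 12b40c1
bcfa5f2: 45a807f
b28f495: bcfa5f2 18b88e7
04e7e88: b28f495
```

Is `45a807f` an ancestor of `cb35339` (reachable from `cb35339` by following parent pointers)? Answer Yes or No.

Ancestors of cb35339: {a1dfa5a, cb35339}.
45a807f is not in that set, so it is not an ancestor of cb35339.

No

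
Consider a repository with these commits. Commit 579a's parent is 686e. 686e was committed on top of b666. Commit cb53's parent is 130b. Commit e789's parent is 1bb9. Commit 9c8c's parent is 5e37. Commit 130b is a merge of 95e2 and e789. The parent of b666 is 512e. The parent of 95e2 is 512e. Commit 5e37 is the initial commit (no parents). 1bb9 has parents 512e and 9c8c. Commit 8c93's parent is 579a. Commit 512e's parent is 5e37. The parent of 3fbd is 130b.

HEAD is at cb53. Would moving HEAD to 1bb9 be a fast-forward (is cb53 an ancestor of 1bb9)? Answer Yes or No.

No

A fast-forward from cb53 to 1bb9 is possible iff cb53 is an ancestor of 1bb9.
Ancestors of 1bb9: {1bb9, 512e, 5e37, 9c8c}.
cb53 is not among them, so fast-forward is not possible.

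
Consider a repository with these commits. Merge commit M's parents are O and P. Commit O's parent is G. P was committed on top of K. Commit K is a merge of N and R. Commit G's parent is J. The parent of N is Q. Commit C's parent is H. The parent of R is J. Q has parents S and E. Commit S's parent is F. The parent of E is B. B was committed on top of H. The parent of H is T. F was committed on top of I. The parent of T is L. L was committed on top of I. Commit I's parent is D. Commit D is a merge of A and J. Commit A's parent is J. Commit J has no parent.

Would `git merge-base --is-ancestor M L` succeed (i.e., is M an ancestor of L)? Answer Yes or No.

Ancestors of L: {A, D, I, J, L}.
M is not in that set, so it is not an ancestor of L.

No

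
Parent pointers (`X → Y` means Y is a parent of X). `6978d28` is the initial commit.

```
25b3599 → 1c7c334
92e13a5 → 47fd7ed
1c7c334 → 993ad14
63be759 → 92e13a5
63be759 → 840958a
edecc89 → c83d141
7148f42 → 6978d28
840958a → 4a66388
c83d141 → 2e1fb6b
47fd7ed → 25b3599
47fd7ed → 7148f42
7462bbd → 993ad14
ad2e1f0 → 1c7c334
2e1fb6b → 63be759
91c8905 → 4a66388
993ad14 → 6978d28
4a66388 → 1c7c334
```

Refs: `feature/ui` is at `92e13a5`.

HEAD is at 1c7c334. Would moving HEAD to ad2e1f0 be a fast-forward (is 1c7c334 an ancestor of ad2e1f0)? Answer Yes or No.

A fast-forward from 1c7c334 to ad2e1f0 is possible iff 1c7c334 is an ancestor of ad2e1f0.
Ancestors of ad2e1f0: {1c7c334, 6978d28, 993ad14, ad2e1f0}.
1c7c334 is among them, so fast-forward is possible.

Yes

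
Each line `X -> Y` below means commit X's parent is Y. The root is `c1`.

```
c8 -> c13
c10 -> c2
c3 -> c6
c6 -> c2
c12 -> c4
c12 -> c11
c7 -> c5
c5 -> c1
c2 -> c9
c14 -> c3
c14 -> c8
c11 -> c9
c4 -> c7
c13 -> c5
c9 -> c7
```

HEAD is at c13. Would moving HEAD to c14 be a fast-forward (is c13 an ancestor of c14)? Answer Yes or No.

A fast-forward from c13 to c14 is possible iff c13 is an ancestor of c14.
Ancestors of c14: {c1, c13, c14, c2, c3, c5, c6, c7, c8, c9}.
c13 is among them, so fast-forward is possible.

Yes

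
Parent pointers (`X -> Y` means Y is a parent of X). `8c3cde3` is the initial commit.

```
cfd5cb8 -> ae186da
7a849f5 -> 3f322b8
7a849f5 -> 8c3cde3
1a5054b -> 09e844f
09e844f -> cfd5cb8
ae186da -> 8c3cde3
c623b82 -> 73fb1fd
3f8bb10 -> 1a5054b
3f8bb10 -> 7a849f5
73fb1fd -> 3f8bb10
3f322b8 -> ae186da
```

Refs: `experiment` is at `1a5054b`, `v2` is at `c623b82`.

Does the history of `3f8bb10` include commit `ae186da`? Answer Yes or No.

Ancestors of 3f8bb10 (commits reachable by following parents): {09e844f, 1a5054b, 3f322b8, 3f8bb10, 7a849f5, 8c3cde3, ae186da, cfd5cb8}.
ae186da is in that set, so it is an ancestor of 3f8bb10.

Yes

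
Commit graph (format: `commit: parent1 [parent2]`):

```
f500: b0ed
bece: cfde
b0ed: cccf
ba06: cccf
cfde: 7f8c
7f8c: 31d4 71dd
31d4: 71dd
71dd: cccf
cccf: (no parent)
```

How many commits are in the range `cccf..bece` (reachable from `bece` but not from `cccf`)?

5

Reachable from bece: {31d4, 71dd, 7f8c, bece, cccf, cfde}.
Reachable from cccf: {cccf}.
In bece's history but not cccf's: {31d4, 71dd, 7f8c, bece, cfde} — 5 commits.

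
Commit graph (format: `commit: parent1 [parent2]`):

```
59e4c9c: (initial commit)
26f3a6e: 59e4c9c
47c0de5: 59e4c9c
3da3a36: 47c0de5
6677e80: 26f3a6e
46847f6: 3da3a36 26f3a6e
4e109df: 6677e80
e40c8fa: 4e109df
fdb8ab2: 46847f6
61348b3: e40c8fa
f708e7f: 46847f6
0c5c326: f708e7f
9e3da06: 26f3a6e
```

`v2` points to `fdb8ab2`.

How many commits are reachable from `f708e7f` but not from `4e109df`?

Reachable from f708e7f: {26f3a6e, 3da3a36, 46847f6, 47c0de5, 59e4c9c, f708e7f}.
Reachable from 4e109df: {26f3a6e, 4e109df, 59e4c9c, 6677e80}.
In f708e7f's history but not 4e109df's: {3da3a36, 46847f6, 47c0de5, f708e7f} — 4 commits.

4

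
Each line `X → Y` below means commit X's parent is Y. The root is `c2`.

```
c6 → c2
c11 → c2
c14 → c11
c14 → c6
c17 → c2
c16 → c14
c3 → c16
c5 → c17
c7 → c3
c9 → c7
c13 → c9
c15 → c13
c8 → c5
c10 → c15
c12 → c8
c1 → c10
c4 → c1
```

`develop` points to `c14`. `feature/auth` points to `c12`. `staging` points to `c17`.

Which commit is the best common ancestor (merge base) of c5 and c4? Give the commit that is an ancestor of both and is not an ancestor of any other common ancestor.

c2

Ancestors of c5: {c17, c2, c5}.
Ancestors of c4: {c1, c10, c11, c13, c14, c15, c16, c2, c3, c4, c6, c7, c9}.
Common ancestors: {c2}.
The only common ancestor is c2, so it is the merge base.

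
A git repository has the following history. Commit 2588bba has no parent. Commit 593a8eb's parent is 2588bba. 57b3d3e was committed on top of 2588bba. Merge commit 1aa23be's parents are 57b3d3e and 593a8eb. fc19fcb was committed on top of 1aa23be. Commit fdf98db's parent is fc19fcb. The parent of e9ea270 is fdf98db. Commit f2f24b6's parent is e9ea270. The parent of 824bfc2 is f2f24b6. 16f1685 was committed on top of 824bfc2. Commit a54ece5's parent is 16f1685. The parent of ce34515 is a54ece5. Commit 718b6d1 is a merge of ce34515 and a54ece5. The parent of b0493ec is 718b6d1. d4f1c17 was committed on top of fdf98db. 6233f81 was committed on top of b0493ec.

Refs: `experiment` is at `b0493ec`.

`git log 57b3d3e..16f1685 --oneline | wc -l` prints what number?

Reachable from 16f1685: {16f1685, 1aa23be, 2588bba, 57b3d3e, 593a8eb, 824bfc2, e9ea270, f2f24b6, fc19fcb, fdf98db}.
Reachable from 57b3d3e: {2588bba, 57b3d3e}.
In 16f1685's history but not 57b3d3e's: {16f1685, 1aa23be, 593a8eb, 824bfc2, e9ea270, f2f24b6, fc19fcb, fdf98db} — 8 commits.

8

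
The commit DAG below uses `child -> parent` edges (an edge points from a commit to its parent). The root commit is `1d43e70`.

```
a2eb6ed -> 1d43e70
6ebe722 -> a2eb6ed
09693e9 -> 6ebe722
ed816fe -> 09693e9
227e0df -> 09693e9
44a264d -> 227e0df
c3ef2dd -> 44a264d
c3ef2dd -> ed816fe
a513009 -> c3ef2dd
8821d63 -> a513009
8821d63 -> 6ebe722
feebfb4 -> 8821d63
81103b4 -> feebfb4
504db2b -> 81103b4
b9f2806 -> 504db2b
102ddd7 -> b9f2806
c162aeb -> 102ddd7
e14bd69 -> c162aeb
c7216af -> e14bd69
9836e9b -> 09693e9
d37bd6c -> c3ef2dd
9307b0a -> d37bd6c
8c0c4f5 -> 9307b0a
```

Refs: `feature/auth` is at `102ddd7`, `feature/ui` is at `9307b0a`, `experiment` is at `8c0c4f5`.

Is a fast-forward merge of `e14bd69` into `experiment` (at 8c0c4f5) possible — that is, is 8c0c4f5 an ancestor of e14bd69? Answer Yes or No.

No

A fast-forward from 8c0c4f5 to e14bd69 is possible iff 8c0c4f5 is an ancestor of e14bd69.
Ancestors of e14bd69: {09693e9, 102ddd7, 1d43e70, 227e0df, 44a264d, 504db2b, 6ebe722, 81103b4, 8821d63, a2eb6ed, a513009, b9f2806, c162aeb, c3ef2dd, e14bd69, ed816fe, feebfb4}.
8c0c4f5 is not among them, so fast-forward is not possible.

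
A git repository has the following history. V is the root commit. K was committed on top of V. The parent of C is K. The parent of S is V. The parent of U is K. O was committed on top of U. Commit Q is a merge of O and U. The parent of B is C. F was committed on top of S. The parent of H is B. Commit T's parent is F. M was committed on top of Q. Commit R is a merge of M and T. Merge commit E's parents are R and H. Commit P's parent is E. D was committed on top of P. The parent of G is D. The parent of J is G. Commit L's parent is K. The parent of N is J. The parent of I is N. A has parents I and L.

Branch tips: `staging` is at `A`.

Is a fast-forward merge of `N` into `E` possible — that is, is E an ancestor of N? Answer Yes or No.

A fast-forward from E to N is possible iff E is an ancestor of N.
Ancestors of N: {B, C, D, E, F, G, H, J, K, M, N, O, P, Q, R, S, T, U, V}.
E is among them, so fast-forward is possible.

Yes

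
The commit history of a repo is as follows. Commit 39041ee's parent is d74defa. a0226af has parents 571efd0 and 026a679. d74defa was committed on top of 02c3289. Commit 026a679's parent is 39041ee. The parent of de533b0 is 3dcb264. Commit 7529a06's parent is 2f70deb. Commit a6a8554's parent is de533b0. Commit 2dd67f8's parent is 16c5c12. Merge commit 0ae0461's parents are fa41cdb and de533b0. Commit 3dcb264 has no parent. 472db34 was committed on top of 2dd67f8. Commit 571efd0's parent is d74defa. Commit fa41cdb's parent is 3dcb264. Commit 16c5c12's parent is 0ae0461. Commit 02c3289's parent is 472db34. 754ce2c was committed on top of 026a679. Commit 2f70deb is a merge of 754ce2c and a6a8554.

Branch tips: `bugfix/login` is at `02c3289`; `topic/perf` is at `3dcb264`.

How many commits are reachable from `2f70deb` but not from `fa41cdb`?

12

Reachable from 2f70deb: {026a679, 02c3289, 0ae0461, 16c5c12, 2dd67f8, 2f70deb, 39041ee, 3dcb264, 472db34, 754ce2c, a6a8554, d74defa, de533b0, fa41cdb}.
Reachable from fa41cdb: {3dcb264, fa41cdb}.
In 2f70deb's history but not fa41cdb's: {026a679, 02c3289, 0ae0461, 16c5c12, 2dd67f8, 2f70deb, 39041ee, 472db34, 754ce2c, a6a8554, d74defa, de533b0} — 12 commits.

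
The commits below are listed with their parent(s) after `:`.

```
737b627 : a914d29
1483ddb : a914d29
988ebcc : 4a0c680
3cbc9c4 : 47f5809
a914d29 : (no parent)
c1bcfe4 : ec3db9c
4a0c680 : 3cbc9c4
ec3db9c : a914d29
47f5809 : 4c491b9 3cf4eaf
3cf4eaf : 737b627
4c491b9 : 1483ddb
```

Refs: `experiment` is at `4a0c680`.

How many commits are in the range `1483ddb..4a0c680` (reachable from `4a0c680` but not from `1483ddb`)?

6

Reachable from 4a0c680: {1483ddb, 3cbc9c4, 3cf4eaf, 47f5809, 4a0c680, 4c491b9, 737b627, a914d29}.
Reachable from 1483ddb: {1483ddb, a914d29}.
In 4a0c680's history but not 1483ddb's: {3cbc9c4, 3cf4eaf, 47f5809, 4a0c680, 4c491b9, 737b627} — 6 commits.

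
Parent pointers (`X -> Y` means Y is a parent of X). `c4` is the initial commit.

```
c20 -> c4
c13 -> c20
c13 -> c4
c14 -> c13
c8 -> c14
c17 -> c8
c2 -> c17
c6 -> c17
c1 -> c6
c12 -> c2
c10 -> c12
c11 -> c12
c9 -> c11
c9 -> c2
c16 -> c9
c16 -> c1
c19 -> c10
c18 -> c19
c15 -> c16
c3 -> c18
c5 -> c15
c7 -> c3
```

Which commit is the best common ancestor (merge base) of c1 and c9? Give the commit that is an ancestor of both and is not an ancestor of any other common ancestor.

c17

Ancestors of c1: {c1, c13, c14, c17, c20, c4, c6, c8}.
Ancestors of c9: {c11, c12, c13, c14, c17, c2, c20, c4, c8, c9}.
Common ancestors: {c13, c14, c17, c20, c4, c8}.
Among these, c17 is not an ancestor of any other common ancestor — it is the merge base.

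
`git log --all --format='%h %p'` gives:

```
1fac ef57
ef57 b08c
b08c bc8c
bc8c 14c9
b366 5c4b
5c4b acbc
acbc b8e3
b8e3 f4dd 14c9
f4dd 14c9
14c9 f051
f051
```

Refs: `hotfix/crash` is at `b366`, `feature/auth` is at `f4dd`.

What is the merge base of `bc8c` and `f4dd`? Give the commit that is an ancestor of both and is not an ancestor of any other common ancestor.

14c9

Ancestors of bc8c: {14c9, bc8c, f051}.
Ancestors of f4dd: {14c9, f051, f4dd}.
Common ancestors: {14c9, f051}.
Among these, 14c9 is not an ancestor of any other common ancestor — it is the merge base.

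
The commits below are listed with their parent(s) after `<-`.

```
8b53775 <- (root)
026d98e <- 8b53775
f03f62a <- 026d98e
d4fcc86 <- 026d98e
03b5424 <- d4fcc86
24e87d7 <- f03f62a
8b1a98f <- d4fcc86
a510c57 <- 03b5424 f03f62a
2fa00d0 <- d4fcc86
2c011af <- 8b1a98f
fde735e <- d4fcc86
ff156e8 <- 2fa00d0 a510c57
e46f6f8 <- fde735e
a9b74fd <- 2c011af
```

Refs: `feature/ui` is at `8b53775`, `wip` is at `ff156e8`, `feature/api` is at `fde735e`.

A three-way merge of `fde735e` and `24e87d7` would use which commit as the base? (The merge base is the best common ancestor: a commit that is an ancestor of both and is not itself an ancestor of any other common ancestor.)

026d98e

Ancestors of fde735e: {026d98e, 8b53775, d4fcc86, fde735e}.
Ancestors of 24e87d7: {026d98e, 24e87d7, 8b53775, f03f62a}.
Common ancestors: {026d98e, 8b53775}.
Among these, 026d98e is not an ancestor of any other common ancestor — it is the merge base.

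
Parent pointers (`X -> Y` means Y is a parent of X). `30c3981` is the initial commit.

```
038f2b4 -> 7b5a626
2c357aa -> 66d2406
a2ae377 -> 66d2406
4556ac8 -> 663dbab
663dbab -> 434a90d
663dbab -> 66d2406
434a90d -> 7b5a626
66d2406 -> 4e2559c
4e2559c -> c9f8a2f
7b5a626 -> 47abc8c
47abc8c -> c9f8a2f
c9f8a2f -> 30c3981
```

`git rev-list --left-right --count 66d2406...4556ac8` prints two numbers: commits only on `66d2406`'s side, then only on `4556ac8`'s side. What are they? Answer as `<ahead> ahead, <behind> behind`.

0 ahead, 5 behind

Reachable from 66d2406: {30c3981, 4e2559c, 66d2406, c9f8a2f}.
Reachable from 4556ac8: {30c3981, 434a90d, 4556ac8, 47abc8c, 4e2559c, 663dbab, 66d2406, 7b5a626, c9f8a2f}.
Only in 66d2406's history (ahead): {} — 0.
Only in 4556ac8's history (behind): {434a90d, 4556ac8, 47abc8c, 663dbab, 7b5a626} — 5.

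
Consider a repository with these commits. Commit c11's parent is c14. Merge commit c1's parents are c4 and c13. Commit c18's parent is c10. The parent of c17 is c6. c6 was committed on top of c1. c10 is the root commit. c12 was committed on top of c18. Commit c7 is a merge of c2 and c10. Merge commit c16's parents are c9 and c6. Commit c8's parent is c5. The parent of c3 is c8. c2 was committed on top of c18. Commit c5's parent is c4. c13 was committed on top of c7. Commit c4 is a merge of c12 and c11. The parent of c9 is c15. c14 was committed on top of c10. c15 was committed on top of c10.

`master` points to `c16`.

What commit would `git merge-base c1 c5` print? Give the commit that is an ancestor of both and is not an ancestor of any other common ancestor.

c4

Ancestors of c1: {c1, c10, c11, c12, c13, c14, c18, c2, c4, c7}.
Ancestors of c5: {c10, c11, c12, c14, c18, c4, c5}.
Common ancestors: {c10, c11, c12, c14, c18, c4}.
Among these, c4 is not an ancestor of any other common ancestor — it is the merge base.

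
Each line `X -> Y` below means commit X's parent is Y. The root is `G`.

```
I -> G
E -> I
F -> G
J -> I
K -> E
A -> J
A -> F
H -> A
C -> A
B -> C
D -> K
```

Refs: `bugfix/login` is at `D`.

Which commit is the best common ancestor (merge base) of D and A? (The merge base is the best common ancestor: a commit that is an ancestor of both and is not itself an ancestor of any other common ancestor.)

I

Ancestors of D: {D, E, G, I, K}.
Ancestors of A: {A, F, G, I, J}.
Common ancestors: {G, I}.
Among these, I is not an ancestor of any other common ancestor — it is the merge base.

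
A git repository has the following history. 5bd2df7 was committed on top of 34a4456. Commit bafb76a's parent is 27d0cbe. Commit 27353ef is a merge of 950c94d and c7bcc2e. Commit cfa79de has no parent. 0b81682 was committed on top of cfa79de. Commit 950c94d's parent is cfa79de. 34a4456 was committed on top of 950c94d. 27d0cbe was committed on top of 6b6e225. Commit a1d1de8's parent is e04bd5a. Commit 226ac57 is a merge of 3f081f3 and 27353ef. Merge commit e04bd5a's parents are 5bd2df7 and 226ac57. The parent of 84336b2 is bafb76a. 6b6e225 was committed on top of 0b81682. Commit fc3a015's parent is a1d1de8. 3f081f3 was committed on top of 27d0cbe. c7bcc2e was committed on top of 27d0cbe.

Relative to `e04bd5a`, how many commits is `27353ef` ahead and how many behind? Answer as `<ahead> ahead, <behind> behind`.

0 ahead, 5 behind

Reachable from 27353ef: {0b81682, 27353ef, 27d0cbe, 6b6e225, 950c94d, c7bcc2e, cfa79de}.
Reachable from e04bd5a: {0b81682, 226ac57, 27353ef, 27d0cbe, 34a4456, 3f081f3, 5bd2df7, 6b6e225, 950c94d, c7bcc2e, cfa79de, e04bd5a}.
Only in 27353ef's history (ahead): {} — 0.
Only in e04bd5a's history (behind): {226ac57, 34a4456, 3f081f3, 5bd2df7, e04bd5a} — 5.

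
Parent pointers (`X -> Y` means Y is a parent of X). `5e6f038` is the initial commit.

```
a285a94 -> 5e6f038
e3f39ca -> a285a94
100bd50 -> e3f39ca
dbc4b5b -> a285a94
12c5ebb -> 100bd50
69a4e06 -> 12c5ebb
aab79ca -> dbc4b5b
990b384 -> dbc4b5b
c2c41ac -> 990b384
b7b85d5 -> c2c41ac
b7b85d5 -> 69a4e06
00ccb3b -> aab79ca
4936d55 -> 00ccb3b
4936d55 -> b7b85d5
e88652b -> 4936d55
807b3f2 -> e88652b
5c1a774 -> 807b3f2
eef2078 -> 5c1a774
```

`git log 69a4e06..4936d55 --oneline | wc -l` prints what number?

7

Reachable from 4936d55: {00ccb3b, 100bd50, 12c5ebb, 4936d55, 5e6f038, 69a4e06, 990b384, a285a94, aab79ca, b7b85d5, c2c41ac, dbc4b5b, e3f39ca}.
Reachable from 69a4e06: {100bd50, 12c5ebb, 5e6f038, 69a4e06, a285a94, e3f39ca}.
In 4936d55's history but not 69a4e06's: {00ccb3b, 4936d55, 990b384, aab79ca, b7b85d5, c2c41ac, dbc4b5b} — 7 commits.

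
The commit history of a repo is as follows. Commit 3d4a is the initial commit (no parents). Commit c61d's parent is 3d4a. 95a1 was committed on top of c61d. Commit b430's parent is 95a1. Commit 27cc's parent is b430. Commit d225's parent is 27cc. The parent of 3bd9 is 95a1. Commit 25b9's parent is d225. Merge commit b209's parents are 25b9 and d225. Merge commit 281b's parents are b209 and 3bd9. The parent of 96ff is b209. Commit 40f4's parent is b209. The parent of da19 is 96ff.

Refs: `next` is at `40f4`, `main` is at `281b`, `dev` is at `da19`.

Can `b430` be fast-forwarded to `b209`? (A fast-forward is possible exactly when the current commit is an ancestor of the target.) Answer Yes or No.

Yes

A fast-forward from b430 to b209 is possible iff b430 is an ancestor of b209.
Ancestors of b209: {25b9, 27cc, 3d4a, 95a1, b209, b430, c61d, d225}.
b430 is among them, so fast-forward is possible.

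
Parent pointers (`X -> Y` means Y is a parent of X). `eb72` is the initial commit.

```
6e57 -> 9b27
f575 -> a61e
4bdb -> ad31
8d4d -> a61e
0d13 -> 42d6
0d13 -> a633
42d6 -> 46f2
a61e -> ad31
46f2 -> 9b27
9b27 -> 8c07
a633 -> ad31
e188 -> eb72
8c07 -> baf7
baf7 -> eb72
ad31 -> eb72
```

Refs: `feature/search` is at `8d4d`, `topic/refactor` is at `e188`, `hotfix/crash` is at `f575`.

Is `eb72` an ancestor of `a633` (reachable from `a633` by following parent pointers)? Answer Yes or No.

Yes

Ancestors of a633 (commits reachable by following parents): {a633, ad31, eb72}.
eb72 is in that set, so it is an ancestor of a633.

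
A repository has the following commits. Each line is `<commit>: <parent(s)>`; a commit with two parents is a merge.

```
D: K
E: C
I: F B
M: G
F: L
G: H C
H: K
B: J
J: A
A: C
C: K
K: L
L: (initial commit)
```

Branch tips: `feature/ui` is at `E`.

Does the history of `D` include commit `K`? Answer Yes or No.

Ancestors of D (commits reachable by following parents): {D, K, L}.
K is in that set, so it is an ancestor of D.

Yes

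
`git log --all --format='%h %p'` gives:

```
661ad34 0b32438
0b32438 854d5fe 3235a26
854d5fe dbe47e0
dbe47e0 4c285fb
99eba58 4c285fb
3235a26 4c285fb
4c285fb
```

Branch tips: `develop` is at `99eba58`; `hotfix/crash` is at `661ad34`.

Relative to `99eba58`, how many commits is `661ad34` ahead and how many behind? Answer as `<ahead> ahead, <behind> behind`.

5 ahead, 1 behind

Reachable from 661ad34: {0b32438, 3235a26, 4c285fb, 661ad34, 854d5fe, dbe47e0}.
Reachable from 99eba58: {4c285fb, 99eba58}.
Only in 661ad34's history (ahead): {0b32438, 3235a26, 661ad34, 854d5fe, dbe47e0} — 5.
Only in 99eba58's history (behind): {99eba58} — 1.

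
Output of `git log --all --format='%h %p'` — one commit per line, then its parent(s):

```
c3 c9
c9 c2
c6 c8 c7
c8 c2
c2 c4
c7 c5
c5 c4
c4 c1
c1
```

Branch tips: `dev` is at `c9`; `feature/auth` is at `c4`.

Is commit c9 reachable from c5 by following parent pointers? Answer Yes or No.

Ancestors of c5: {c1, c4, c5}.
c9 is not in that set, so it is not an ancestor of c5.

No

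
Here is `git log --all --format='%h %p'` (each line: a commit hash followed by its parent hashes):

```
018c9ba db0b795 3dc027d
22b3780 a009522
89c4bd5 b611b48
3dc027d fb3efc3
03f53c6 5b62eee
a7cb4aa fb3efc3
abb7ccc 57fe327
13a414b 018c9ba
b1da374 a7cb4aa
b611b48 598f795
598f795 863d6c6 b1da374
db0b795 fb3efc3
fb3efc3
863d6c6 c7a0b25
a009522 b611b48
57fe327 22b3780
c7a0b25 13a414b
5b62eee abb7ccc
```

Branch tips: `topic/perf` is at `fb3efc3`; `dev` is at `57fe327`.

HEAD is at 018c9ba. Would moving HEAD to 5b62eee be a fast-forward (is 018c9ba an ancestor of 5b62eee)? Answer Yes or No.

A fast-forward from 018c9ba to 5b62eee is possible iff 018c9ba is an ancestor of 5b62eee.
Ancestors of 5b62eee: {018c9ba, 13a414b, 22b3780, 3dc027d, 57fe327, 598f795, 5b62eee, 863d6c6, a009522, a7cb4aa, abb7ccc, b1da374, b611b48, c7a0b25, db0b795, fb3efc3}.
018c9ba is among them, so fast-forward is possible.

Yes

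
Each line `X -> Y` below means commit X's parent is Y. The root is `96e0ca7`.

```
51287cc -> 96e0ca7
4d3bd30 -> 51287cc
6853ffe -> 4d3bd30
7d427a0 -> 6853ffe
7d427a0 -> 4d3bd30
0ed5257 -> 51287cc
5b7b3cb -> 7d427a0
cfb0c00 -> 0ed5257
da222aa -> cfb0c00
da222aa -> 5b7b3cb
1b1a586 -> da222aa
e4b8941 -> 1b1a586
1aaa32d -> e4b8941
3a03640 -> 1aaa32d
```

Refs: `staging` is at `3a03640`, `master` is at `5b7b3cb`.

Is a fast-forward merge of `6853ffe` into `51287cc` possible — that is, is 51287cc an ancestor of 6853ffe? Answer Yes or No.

A fast-forward from 51287cc to 6853ffe is possible iff 51287cc is an ancestor of 6853ffe.
Ancestors of 6853ffe: {4d3bd30, 51287cc, 6853ffe, 96e0ca7}.
51287cc is among them, so fast-forward is possible.

Yes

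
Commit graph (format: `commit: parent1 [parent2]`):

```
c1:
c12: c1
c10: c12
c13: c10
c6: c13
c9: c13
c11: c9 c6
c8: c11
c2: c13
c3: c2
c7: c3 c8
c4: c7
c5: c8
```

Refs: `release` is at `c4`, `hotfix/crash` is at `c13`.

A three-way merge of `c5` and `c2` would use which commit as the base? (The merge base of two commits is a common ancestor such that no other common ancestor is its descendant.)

Ancestors of c5: {c1, c10, c11, c12, c13, c5, c6, c8, c9}.
Ancestors of c2: {c1, c10, c12, c13, c2}.
Common ancestors: {c1, c10, c12, c13}.
Among these, c13 is not an ancestor of any other common ancestor — it is the merge base.

c13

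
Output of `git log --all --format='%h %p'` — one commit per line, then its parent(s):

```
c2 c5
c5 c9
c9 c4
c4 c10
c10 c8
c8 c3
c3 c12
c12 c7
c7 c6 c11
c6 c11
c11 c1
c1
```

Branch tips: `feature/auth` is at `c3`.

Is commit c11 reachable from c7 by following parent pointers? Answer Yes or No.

Ancestors of c7 (commits reachable by following parents): {c1, c11, c6, c7}.
c11 is in that set, so it is an ancestor of c7.

Yes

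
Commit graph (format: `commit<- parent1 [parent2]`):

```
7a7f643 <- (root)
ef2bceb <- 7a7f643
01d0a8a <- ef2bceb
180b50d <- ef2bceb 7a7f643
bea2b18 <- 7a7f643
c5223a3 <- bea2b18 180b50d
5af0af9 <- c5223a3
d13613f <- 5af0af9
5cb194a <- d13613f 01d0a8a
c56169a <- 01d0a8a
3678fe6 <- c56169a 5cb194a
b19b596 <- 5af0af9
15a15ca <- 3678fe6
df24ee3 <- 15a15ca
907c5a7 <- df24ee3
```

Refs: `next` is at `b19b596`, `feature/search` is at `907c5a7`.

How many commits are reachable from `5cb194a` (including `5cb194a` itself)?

9

Walking parent pointers from 5cb194a: reachable set = {01d0a8a, 180b50d, 5af0af9, 5cb194a, 7a7f643, bea2b18, c5223a3, d13613f, ef2bceb}.
That is 9 commits.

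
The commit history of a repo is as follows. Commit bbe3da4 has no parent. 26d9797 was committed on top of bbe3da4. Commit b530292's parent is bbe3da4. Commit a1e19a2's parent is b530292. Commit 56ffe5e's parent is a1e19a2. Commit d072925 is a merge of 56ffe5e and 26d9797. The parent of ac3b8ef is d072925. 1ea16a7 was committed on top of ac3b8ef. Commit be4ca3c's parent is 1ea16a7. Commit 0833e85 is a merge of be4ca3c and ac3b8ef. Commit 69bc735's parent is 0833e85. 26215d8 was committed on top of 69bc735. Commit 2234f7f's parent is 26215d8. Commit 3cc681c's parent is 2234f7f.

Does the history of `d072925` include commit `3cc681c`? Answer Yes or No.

No

Ancestors of d072925: {26d9797, 56ffe5e, a1e19a2, b530292, bbe3da4, d072925}.
3cc681c is not in that set, so it is not an ancestor of d072925.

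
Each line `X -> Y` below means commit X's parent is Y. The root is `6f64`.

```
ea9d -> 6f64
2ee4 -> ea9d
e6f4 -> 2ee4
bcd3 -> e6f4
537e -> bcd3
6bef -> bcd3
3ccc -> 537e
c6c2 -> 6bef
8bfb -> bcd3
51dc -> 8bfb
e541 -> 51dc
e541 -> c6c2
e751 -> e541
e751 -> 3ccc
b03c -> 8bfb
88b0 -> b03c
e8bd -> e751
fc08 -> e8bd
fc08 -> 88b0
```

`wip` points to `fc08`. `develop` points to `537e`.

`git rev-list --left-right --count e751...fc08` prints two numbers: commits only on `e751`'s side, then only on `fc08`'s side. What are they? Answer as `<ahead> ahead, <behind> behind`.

Reachable from e751: {2ee4, 3ccc, 51dc, 537e, 6bef, 6f64, 8bfb, bcd3, c6c2, e541, e6f4, e751, ea9d}.
Reachable from fc08: {2ee4, 3ccc, 51dc, 537e, 6bef, 6f64, 88b0, 8bfb, b03c, bcd3, c6c2, e541, e6f4, e751, e8bd, ea9d, fc08}.
Only in e751's history (ahead): {} — 0.
Only in fc08's history (behind): {88b0, b03c, e8bd, fc08} — 4.

0 ahead, 4 behind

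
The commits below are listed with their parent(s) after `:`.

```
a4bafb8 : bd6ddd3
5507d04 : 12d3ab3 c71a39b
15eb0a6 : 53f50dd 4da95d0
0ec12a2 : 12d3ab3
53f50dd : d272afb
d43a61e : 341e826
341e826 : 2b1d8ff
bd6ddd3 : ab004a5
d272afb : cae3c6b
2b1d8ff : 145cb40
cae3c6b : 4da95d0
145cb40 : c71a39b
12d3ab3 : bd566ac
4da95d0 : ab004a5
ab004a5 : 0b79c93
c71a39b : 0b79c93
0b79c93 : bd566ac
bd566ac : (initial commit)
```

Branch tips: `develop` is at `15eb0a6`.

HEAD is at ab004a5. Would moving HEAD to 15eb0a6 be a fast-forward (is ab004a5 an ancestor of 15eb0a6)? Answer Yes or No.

Yes

A fast-forward from ab004a5 to 15eb0a6 is possible iff ab004a5 is an ancestor of 15eb0a6.
Ancestors of 15eb0a6: {0b79c93, 15eb0a6, 4da95d0, 53f50dd, ab004a5, bd566ac, cae3c6b, d272afb}.
ab004a5 is among them, so fast-forward is possible.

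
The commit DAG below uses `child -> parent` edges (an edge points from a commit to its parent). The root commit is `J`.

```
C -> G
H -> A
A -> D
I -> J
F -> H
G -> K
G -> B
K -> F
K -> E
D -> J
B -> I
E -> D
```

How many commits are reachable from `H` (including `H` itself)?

Walking parent pointers from H: reachable set = {A, D, H, J}.
That is 4 commits.

4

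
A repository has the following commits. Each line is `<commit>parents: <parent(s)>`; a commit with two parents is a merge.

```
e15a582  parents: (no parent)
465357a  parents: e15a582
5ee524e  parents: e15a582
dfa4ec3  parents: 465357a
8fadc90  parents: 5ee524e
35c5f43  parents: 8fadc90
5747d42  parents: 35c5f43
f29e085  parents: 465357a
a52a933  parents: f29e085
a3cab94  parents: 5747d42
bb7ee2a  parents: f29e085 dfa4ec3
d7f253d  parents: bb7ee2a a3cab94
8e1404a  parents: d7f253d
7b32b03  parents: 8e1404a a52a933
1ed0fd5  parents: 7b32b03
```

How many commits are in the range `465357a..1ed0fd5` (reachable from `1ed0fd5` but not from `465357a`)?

13

Reachable from 1ed0fd5: {1ed0fd5, 35c5f43, 465357a, 5747d42, 5ee524e, 7b32b03, 8e1404a, 8fadc90, a3cab94, a52a933, bb7ee2a, d7f253d, dfa4ec3, e15a582, f29e085}.
Reachable from 465357a: {465357a, e15a582}.
In 1ed0fd5's history but not 465357a's: {1ed0fd5, 35c5f43, 5747d42, 5ee524e, 7b32b03, 8e1404a, 8fadc90, a3cab94, a52a933, bb7ee2a, d7f253d, dfa4ec3, f29e085} — 13 commits.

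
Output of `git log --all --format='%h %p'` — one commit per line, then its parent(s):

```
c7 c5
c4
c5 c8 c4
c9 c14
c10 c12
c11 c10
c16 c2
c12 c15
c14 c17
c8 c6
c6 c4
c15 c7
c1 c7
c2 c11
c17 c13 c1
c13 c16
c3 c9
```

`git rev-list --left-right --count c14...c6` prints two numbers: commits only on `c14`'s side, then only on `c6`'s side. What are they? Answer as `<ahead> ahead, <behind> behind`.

Reachable from c14: {c1, c10, c11, c12, c13, c14, c15, c16, c17, c2, c4, c5, c6, c7, c8}.
Reachable from c6: {c4, c6}.
Only in c14's history (ahead): {c1, c10, c11, c12, c13, c14, c15, c16, c17, c2, c5, c7, c8} — 13.
Only in c6's history (behind): {} — 0.

13 ahead, 0 behind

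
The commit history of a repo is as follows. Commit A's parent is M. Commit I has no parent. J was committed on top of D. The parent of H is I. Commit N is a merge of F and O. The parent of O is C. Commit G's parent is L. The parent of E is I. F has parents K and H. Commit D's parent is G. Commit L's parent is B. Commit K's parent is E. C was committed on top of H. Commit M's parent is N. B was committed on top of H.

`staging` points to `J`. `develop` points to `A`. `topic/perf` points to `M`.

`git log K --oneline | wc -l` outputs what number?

3

Walking parent pointers from K: reachable set = {E, I, K}.
That is 3 commits.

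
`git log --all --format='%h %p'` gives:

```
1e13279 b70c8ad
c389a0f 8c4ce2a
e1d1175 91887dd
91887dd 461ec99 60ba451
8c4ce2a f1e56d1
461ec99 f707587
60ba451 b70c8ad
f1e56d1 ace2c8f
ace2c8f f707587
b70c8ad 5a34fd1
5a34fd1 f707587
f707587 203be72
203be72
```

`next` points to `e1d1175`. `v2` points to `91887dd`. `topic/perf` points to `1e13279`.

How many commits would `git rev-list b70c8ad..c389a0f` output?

Reachable from c389a0f: {203be72, 8c4ce2a, ace2c8f, c389a0f, f1e56d1, f707587}.
Reachable from b70c8ad: {203be72, 5a34fd1, b70c8ad, f707587}.
In c389a0f's history but not b70c8ad's: {8c4ce2a, ace2c8f, c389a0f, f1e56d1} — 4 commits.

4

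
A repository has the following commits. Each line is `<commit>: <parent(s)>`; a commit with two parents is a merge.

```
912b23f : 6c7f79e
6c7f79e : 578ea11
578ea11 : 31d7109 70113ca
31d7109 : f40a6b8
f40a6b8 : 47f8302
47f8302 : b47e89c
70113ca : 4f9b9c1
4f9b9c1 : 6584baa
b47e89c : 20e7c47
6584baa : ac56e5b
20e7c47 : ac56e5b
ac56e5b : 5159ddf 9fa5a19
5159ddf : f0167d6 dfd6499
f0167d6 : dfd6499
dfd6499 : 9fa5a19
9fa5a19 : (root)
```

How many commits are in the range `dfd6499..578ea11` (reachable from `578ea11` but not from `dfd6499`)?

12

Reachable from 578ea11: {20e7c47, 31d7109, 47f8302, 4f9b9c1, 5159ddf, 578ea11, 6584baa, 70113ca, 9fa5a19, ac56e5b, b47e89c, dfd6499, f0167d6, f40a6b8}.
Reachable from dfd6499: {9fa5a19, dfd6499}.
In 578ea11's history but not dfd6499's: {20e7c47, 31d7109, 47f8302, 4f9b9c1, 5159ddf, 578ea11, 6584baa, 70113ca, ac56e5b, b47e89c, f0167d6, f40a6b8} — 12 commits.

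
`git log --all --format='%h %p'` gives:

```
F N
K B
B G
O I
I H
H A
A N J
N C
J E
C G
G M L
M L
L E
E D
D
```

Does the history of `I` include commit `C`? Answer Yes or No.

Yes

Ancestors of I (commits reachable by following parents): {A, C, D, E, G, H, I, J, L, M, N}.
C is in that set, so it is an ancestor of I.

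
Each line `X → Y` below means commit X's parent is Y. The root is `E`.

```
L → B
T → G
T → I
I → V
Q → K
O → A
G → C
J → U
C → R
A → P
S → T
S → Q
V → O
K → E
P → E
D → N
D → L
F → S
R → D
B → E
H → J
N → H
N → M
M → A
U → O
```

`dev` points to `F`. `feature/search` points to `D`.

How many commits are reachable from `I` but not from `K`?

Reachable from I: {A, E, I, O, P, V}.
Reachable from K: {E, K}.
In I's history but not K's: {A, I, O, P, V} — 5 commits.

5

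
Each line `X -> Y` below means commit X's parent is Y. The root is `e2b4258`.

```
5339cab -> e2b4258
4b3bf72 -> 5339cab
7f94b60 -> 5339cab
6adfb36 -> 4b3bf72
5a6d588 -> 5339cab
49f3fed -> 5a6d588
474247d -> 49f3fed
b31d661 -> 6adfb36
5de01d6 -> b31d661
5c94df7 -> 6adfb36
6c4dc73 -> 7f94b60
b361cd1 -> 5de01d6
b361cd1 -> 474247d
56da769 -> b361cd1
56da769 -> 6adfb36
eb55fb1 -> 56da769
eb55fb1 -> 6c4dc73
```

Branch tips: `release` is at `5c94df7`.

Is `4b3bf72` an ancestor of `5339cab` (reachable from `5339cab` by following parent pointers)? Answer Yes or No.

Ancestors of 5339cab: {5339cab, e2b4258}.
4b3bf72 is not in that set, so it is not an ancestor of 5339cab.

No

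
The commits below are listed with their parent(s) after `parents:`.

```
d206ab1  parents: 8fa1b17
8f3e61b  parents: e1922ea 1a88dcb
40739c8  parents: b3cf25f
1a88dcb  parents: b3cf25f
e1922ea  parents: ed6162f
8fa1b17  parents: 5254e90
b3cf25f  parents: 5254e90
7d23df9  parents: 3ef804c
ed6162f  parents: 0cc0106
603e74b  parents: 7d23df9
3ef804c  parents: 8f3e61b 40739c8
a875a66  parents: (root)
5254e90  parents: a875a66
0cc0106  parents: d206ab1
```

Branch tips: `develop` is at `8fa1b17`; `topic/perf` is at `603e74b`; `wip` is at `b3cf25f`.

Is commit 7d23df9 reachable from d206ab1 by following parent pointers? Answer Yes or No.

Ancestors of d206ab1: {5254e90, 8fa1b17, a875a66, d206ab1}.
7d23df9 is not in that set, so it is not an ancestor of d206ab1.

No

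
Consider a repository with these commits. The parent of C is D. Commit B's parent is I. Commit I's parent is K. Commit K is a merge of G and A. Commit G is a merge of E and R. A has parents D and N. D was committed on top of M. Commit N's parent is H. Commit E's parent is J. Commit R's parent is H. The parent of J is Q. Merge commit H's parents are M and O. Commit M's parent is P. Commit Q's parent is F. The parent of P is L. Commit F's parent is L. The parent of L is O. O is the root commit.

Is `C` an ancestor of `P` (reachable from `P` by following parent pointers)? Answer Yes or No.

No

Ancestors of P: {L, O, P}.
C is not in that set, so it is not an ancestor of P.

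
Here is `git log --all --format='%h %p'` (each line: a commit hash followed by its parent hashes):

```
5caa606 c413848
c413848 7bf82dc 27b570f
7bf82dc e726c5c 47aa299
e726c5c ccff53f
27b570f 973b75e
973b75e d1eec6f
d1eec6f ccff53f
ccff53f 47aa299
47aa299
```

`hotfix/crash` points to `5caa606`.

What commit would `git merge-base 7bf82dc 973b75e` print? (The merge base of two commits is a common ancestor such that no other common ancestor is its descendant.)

Ancestors of 7bf82dc: {47aa299, 7bf82dc, ccff53f, e726c5c}.
Ancestors of 973b75e: {47aa299, 973b75e, ccff53f, d1eec6f}.
Common ancestors: {47aa299, ccff53f}.
Among these, ccff53f is not an ancestor of any other common ancestor — it is the merge base.

ccff53f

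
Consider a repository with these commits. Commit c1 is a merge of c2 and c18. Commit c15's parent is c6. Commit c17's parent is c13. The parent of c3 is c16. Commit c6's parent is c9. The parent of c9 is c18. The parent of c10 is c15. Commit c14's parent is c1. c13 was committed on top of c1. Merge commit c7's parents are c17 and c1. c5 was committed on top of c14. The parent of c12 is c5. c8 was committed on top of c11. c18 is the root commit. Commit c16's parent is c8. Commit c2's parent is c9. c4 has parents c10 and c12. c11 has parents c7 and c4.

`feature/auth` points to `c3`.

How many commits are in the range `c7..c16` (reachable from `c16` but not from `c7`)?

Reachable from c16: {c1, c10, c11, c12, c13, c14, c15, c16, c17, c18, c2, c4, c5, c6, c7, c8, c9}.
Reachable from c7: {c1, c13, c17, c18, c2, c7, c9}.
In c16's history but not c7's: {c10, c11, c12, c14, c15, c16, c4, c5, c6, c8} — 10 commits.

10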